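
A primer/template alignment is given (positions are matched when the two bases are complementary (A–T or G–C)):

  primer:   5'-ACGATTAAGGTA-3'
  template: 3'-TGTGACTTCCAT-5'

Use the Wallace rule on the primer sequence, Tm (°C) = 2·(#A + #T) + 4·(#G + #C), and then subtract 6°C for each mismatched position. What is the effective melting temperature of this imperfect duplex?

Primer base counts: A=5, T=3, G=3, C=1 → A+T=8, G+C=4
Perfect-match Tm = 2(8) + 4(4) = 16 + 16 = 32°C
Mismatches (positions where the bases are not complementary): 3 (at positions 3, 4, 6)
Effective Tm = 32 − 3×6 = 32 − 18 = 14°C

14°C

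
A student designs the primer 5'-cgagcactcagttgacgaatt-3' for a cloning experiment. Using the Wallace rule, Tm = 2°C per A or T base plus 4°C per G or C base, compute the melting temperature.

Scanning the sequence gives G=5, T=5, A=6, C=5.
AT pairs contribute 11, GC pairs contribute 10.
Tm = 2×11 + 4×10 = 62°C

62°C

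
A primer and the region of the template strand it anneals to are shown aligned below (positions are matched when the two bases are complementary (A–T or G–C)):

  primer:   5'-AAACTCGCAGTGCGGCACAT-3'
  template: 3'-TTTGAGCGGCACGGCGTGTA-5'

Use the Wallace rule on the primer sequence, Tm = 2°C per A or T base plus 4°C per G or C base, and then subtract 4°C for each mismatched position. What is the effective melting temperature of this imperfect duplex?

54°C

Primer base counts: A=6, T=3, G=5, C=6 → A+T=9, G+C=11
Perfect-match Tm = 2(9) + 4(11) = 18 + 44 = 62°C
Mismatches (positions where the bases are not complementary): 2 (at positions 9, 14)
Effective Tm = 62 − 2×4 = 62 − 8 = 54°C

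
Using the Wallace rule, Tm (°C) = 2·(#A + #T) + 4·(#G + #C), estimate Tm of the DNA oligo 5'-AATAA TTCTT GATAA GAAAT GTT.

54°C

Base counts: T=9, C=1, G=3, A=10
A+T = 19, G+C = 4
Tm = 2×19 + 4×4 = 54°C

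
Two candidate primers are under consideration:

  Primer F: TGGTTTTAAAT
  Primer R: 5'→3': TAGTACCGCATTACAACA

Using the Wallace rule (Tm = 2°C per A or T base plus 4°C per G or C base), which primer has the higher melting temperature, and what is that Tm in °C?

Primer R, 50°C

Primer F: A+T=9, G+C=2 → Tm = 2(9)+4(2) = 26°C
Primer R: A+T=11, G+C=7 → Tm = 2(11)+4(7) = 50°C
26°C vs 50°C → primer R is higher.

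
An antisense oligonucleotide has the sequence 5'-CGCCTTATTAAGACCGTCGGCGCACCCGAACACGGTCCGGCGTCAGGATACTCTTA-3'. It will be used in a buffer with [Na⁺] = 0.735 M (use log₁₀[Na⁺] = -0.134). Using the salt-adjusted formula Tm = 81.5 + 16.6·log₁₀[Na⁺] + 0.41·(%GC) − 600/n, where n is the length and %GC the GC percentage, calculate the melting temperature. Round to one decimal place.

Length n = 56. Counting bases: C=19, T=11, A=12, G=14
G+C = 33, so %GC = 33/56 × 100 = 58.929%
Salt term: 16.6 × (-0.134) = -2.224
GC term: 0.41 × 58.929 = 24.161; length term: −600/56 = −10.714
Tm = 81.5 + (-2.224) + 24.161 − 10.714 = 92.723 → 92.7°C

92.7°C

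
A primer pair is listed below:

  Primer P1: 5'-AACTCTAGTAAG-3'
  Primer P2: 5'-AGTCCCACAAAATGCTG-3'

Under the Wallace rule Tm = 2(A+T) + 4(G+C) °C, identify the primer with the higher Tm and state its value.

Primer P1: A+T=8, G+C=4 → Tm = 2(8)+4(4) = 32°C
Primer P2: A+T=9, G+C=8 → Tm = 2(9)+4(8) = 50°C
32°C vs 50°C → primer P2 is higher.

Primer P2, 50°C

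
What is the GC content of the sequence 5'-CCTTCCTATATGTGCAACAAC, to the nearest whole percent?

Base counts: A=6, T=6, C=7, G=2
G+C = 2 + 7 = 9 out of 21 bases
%GC = 9/21 × 100 = 42.86% ≈ 43%

43%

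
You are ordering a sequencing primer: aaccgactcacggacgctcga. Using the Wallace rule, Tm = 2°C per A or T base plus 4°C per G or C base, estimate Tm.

68°C

Counting bases: A=6, C=8, G=5, T=2
AT pairs contribute 8, GC pairs contribute 13.
Tm = 2(8) + 4(13) = 16 + 52 = 68°C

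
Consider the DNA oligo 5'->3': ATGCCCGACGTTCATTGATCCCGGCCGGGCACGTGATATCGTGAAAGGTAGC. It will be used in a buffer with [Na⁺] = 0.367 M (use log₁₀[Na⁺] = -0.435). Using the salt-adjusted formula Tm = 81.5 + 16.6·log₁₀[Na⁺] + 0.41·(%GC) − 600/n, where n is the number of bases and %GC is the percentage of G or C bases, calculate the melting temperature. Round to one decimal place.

Length n = 52. Counting bases: C=14, A=11, G=16, T=11
G+C = 30, so %GC = 30/52 × 100 = 57.692%
Salt term: 16.6 × (-0.435) = -7.221
GC term: 0.41 × 57.692 = 23.654; length term: −600/52 = −11.538
Tm = 81.5 + (-7.221) + 23.654 − 11.538 = 86.395 → 86.4°C

86.4°C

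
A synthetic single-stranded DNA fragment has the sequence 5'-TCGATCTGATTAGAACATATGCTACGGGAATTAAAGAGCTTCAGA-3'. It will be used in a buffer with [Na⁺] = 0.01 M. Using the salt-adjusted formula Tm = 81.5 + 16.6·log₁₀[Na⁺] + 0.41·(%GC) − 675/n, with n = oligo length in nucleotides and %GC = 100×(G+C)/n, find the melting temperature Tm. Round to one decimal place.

Length n = 45. Counting bases: A=16, C=7, G=10, T=12
G+C = 17, so %GC = 17/45 × 100 = 37.778%
Salt term: 16.6 × (-2) = -33.2
GC term: 0.41 × 37.778 = 15.489; length term: −675/45 = −15
Tm = 81.5 + (-33.2) + 15.489 − 15 = 48.789 → 48.8°C

48.8°C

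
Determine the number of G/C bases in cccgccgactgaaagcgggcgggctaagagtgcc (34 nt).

Counting bases: C=11, A=7, T=3, G=13
Total G or C: 13 + 11 = 24

24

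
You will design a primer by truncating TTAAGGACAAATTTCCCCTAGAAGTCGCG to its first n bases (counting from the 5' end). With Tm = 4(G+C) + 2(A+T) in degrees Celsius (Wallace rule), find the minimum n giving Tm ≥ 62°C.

First 22 bases: TTAAGGACAAATTTCCCCTAGA → Tm = 60°C (< 62°C)
First 23 bases: TTAAGGACAAATTTCCCCTAGAA → Tm = 62°C (≥ 62°C)
Each additional base adds 2°C (A/T) or 4°C (G/C), so Tm is non-decreasing in n; n = 23 is the first length to reach 62°C.

n = 23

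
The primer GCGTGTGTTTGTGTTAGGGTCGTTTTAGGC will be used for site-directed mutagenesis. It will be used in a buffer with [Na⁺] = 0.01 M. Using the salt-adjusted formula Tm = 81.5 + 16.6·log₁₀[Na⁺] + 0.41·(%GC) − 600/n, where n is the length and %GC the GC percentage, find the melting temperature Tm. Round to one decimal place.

48.8°C

Length n = 30. Base counts: T=13, G=12, C=3, A=2
G+C = 15, so %GC = 15/30 × 100 = 50%
Salt term: 16.6 × (-2) = -33.2
GC term: 0.41 × 50 = 20.5; length term: −600/30 = −20
Tm = 81.5 + (-33.2) + 20.5 − 20 = 48.8 → 48.8°C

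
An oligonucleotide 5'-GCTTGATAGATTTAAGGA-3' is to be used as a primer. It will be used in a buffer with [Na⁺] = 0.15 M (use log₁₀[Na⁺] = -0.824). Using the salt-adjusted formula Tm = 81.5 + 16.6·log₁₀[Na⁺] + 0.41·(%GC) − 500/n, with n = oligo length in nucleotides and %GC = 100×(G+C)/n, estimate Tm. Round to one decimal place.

53.7°C

Length n = 18. Scanning the sequence gives A=6, C=1, T=6, G=5.
G+C = 6, so %GC = 6/18 × 100 = 33.333%
Salt term: 16.6 × (-0.824) = -13.678
GC term: 0.41 × 33.333 = 13.667; length term: −500/18 = −27.778
Tm = 81.5 + (-13.678) + 13.667 − 27.778 = 53.711 → 53.7°C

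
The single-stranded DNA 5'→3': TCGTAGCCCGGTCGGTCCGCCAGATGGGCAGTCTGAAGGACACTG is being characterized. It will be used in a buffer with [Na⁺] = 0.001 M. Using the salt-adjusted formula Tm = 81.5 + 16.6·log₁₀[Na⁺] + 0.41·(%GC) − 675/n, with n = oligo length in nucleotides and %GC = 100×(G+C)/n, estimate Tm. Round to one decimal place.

Length n = 45. A=8, T=8, C=13, G=16
G+C = 29, so %GC = 29/45 × 100 = 64.444%
Salt term: 16.6 × (-3) = -49.8
GC term: 0.41 × 64.444 = 26.422; length term: −675/45 = −15
Tm = 81.5 + (-49.8) + 26.422 − 15 = 43.122 → 43.1°C

43.1°C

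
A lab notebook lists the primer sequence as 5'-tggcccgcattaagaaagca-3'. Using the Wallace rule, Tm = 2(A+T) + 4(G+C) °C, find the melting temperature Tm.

60°C

Base counts: C=5, G=5, T=3, A=7
A+T = 10, G+C = 10
Tm = 4·10 + 2·10 = 40 + 20 = 60°C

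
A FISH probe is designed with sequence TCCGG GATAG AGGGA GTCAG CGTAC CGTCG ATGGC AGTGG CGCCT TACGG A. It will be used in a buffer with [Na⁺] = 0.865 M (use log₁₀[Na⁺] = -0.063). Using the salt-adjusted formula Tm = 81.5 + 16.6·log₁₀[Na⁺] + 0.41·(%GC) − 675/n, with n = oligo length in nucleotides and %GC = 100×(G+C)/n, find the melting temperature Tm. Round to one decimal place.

92.9°C

Length n = 51. Base counts: T=9, G=20, A=10, C=12
G+C = 32, so %GC = 32/51 × 100 = 62.745%
Salt term: 16.6 × (-0.063) = -1.046
GC term: 0.41 × 62.745 = 25.725; length term: −675/51 = −13.235
Tm = 81.5 + (-1.046) + 25.725 − 13.235 = 92.944 → 92.9°C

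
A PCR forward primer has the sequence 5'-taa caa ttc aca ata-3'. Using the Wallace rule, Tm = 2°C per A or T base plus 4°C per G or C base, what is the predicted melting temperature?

36°C

Counting bases: G=0, T=4, A=8, C=3
A+T = 12, G+C = 3
Tm = 2×12 + 4×3 = 36°C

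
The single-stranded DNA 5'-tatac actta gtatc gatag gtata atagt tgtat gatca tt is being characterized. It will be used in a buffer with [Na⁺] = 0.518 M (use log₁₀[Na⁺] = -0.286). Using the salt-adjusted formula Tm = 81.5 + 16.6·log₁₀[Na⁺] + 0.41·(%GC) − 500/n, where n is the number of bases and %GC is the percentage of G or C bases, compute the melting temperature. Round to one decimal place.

Length n = 42. Base counts: G=7, T=17, C=4, A=14
G+C = 11, so %GC = 11/42 × 100 = 26.19%
Salt term: 16.6 × (-0.286) = -4.748
GC term: 0.41 × 26.19 = 10.738; length term: −500/42 = −11.905
Tm = 81.5 + (-4.748) + 10.738 − 11.905 = 75.585 → 75.6°C

75.6°C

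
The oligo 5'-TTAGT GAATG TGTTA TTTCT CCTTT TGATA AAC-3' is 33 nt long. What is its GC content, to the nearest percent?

T=16, C=4, A=8, G=5
G+C = 5 + 4 = 9 out of 33 bases
%GC = 9/33 × 100 = 27.27% ≈ 27%

27%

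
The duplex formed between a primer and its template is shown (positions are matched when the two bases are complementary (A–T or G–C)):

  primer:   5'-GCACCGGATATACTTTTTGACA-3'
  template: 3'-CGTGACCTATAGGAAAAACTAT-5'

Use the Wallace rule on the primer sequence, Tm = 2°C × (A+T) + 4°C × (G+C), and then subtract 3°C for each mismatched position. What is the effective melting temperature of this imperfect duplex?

53°C

Primer base counts: A=6, T=7, G=4, C=5 → A+T=13, G+C=9
Perfect-match Tm = 2(13) + 4(9) = 26 + 36 = 62°C
Mismatches (positions where the bases are not complementary): 3 (at positions 5, 12, 21)
Effective Tm = 62 − 3×3 = 62 − 9 = 53°C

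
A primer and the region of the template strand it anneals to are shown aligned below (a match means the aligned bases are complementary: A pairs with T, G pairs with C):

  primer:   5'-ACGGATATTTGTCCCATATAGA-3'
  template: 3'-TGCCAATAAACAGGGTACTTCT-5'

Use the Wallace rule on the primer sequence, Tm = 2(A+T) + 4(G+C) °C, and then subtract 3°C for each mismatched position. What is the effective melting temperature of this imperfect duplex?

51°C

Primer base counts: A=7, T=7, G=4, C=4 → A+T=14, G+C=8
Perfect-match Tm = 2(14) + 4(8) = 28 + 32 = 60°C
Mismatches (positions where the bases are not complementary): 3 (at positions 5, 18, 19)
Effective Tm = 60 − 3×3 = 60 − 9 = 51°C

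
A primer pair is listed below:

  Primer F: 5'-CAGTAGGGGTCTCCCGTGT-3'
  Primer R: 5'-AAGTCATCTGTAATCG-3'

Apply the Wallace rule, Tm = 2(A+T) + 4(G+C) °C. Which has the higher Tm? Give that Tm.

Primer F: A+T=7, G+C=12 → Tm = 2(7)+4(12) = 62°C
Primer R: A+T=10, G+C=6 → Tm = 2(10)+4(6) = 44°C
62°C vs 44°C → primer F is higher.

Primer F, 62°C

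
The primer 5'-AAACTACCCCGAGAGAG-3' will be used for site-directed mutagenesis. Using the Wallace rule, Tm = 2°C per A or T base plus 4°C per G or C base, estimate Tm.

A=7, C=5, T=1, G=4
A+T = 8, G+C = 9
Tm = 2×8 + 4×9 = 52°C

52°C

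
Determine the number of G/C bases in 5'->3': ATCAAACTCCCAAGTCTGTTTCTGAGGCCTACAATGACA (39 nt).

C=11, G=6, T=10, A=12
G+C = 6 + 11 = 17

17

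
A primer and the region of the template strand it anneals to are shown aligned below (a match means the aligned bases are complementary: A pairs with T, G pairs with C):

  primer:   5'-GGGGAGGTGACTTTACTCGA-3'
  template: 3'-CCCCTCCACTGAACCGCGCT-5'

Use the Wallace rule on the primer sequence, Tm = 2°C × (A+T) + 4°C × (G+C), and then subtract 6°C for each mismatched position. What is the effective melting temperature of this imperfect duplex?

44°C

Primer base counts: A=4, T=5, G=8, C=3 → A+T=9, G+C=11
Perfect-match Tm = 2(9) + 4(11) = 18 + 44 = 62°C
Mismatches (positions where the bases are not complementary): 3 (at positions 14, 15, 17)
Effective Tm = 62 − 3×6 = 62 − 18 = 44°C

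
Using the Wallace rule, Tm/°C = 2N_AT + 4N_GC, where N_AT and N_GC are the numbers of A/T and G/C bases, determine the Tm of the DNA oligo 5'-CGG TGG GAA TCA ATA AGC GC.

Scanning the sequence gives A=6, C=4, G=7, T=3.
So N_AT = 9 and N_GC = 11.
Tm = 2×9 + 4×11 = 62°C

62°C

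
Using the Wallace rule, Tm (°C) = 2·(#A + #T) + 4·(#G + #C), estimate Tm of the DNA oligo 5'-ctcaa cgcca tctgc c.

52°C

Scanning the sequence gives G=2, C=8, A=3, T=3.
A+T = 6, G+C = 10
Tm = 2(6) + 4(10) = 12 + 40 = 52°C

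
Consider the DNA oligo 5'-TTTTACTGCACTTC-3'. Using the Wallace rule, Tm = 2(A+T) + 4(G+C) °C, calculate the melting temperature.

38°C

Counting bases: C=4, G=1, A=2, T=7
A+T = 9, G+C = 5
Tm = 2(9) + 4(5) = 18 + 20 = 38°C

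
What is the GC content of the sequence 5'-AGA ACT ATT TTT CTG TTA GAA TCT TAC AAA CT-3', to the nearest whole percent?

25%

Scanning the sequence gives A=11, C=5, T=13, G=3.
G+C = 3 + 5 = 8 out of 32 bases
%GC = 8/32 × 100 = 25% ≈ 25%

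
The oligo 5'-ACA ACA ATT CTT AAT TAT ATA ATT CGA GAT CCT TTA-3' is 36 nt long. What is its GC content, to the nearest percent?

22%

Scanning the sequence gives T=14, G=2, C=6, A=14.
G+C = 2 + 6 = 8 out of 36 bases
%GC = 8/36 × 100 = 22.22% ≈ 22%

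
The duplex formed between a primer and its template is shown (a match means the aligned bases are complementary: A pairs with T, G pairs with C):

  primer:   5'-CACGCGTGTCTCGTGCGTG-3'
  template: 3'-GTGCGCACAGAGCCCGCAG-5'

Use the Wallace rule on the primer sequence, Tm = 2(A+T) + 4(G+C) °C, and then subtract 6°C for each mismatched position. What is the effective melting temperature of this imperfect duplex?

Primer base counts: A=1, T=5, G=7, C=6 → A+T=6, G+C=13
Perfect-match Tm = 2(6) + 4(13) = 12 + 52 = 64°C
Mismatches (positions where the bases are not complementary): 2 (at positions 14, 19)
Effective Tm = 64 − 2×6 = 64 − 12 = 52°C

52°C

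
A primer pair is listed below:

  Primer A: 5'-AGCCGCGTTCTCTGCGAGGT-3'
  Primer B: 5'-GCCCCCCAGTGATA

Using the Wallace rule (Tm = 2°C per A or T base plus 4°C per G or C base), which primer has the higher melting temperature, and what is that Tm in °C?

Primer A: A+T=7, G+C=13 → Tm = 2(7)+4(13) = 66°C
Primer B: A+T=5, G+C=9 → Tm = 2(5)+4(9) = 46°C
66°C vs 46°C → primer A is higher.

Primer A, 66°C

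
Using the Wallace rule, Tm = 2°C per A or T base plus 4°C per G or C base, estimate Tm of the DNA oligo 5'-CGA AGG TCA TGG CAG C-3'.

C=4, T=2, A=4, G=6
A+T = 6, G+C = 10
Tm = 2×6 + 4×10 = 52°C

52°C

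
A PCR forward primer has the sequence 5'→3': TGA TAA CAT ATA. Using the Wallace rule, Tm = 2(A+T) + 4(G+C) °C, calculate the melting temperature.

A=6, C=1, T=4, G=1
A+T = 10, G+C = 2
Tm = 4·2 + 2·10 = 8 + 20 = 28°C

28°C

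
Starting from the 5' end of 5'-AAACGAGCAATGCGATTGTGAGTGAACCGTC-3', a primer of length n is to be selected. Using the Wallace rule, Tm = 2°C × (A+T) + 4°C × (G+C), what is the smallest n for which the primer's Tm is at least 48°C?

n = 17

First 16 bases: AAACGAGCAATGCGAT → Tm = 46°C (< 48°C)
First 17 bases: AAACGAGCAATGCGATT → Tm = 48°C (≥ 48°C)
Since every base adds ≥2°C, Tm only increases with n, so the threshold is first crossed at n = 17.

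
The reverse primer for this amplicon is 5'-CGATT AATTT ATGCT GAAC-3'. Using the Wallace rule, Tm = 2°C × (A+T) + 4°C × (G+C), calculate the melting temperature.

50°C

A=6, C=3, T=7, G=3
A+T = 13, G+C = 6
Tm = 2×13 + 4×6 = 50°C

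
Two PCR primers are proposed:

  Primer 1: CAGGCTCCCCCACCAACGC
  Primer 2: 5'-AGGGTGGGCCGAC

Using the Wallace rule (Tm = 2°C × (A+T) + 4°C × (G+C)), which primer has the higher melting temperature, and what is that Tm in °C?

Primer 1: A+T=5, G+C=14 → Tm = 2(5)+4(14) = 66°C
Primer 2: A+T=3, G+C=10 → Tm = 2(3)+4(10) = 46°C
66°C vs 46°C → primer 1 is higher.

Primer 1, 66°C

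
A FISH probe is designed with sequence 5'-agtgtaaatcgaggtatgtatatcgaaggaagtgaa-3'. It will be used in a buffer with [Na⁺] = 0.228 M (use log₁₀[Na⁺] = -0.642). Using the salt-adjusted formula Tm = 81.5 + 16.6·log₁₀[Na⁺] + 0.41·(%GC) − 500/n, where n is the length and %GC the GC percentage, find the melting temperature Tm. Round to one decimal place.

71.8°C

Length n = 36. Scanning the sequence gives C=2, G=11, T=9, A=14.
G+C = 13, so %GC = 13/36 × 100 = 36.111%
Salt term: 16.6 × (-0.642) = -10.657
GC term: 0.41 × 36.111 = 14.806; length term: −500/36 = −13.889
Tm = 81.5 + (-10.657) + 14.806 − 13.889 = 71.76 → 71.8°C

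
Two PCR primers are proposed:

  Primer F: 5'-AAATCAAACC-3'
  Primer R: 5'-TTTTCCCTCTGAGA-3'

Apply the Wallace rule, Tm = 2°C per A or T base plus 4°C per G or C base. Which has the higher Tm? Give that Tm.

Primer R, 40°C

Primer F: A+T=7, G+C=3 → Tm = 2(7)+4(3) = 26°C
Primer R: A+T=8, G+C=6 → Tm = 2(8)+4(6) = 40°C
26°C vs 40°C → primer R is higher.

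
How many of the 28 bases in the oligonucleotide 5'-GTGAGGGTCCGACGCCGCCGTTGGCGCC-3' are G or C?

22

Counting bases: T=4, C=10, A=2, G=12
Total G or C: 12 + 10 = 22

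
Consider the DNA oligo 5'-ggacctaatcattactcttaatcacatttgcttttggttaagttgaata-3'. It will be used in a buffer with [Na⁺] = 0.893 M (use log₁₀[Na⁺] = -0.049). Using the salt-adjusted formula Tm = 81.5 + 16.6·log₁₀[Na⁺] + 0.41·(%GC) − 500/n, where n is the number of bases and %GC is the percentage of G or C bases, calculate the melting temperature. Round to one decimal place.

Length n = 49. Base counts: C=8, A=14, G=7, T=20
G+C = 15, so %GC = 15/49 × 100 = 30.612%
Salt term: 16.6 × (-0.049) = -0.813
GC term: 0.41 × 30.612 = 12.551; length term: −500/49 = −10.204
Tm = 81.5 + (-0.813) + 12.551 − 10.204 = 83.034 → 83.0°C

83.0°C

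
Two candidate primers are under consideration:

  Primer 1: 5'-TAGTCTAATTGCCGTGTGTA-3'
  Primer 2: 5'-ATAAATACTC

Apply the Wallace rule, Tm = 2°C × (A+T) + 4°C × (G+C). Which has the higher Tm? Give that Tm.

Primer 1, 56°C

Primer 1: A+T=12, G+C=8 → Tm = 2(12)+4(8) = 56°C
Primer 2: A+T=8, G+C=2 → Tm = 2(8)+4(2) = 24°C
56°C vs 24°C → primer 1 is higher.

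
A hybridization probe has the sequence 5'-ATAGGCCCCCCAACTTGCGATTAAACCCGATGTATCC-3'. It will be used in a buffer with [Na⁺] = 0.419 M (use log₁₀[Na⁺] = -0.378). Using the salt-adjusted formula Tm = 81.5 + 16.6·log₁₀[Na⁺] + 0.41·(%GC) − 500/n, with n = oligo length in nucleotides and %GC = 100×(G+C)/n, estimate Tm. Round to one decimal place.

Length n = 37. Scanning the sequence gives C=13, G=6, T=8, A=10.
G+C = 19, so %GC = 19/37 × 100 = 51.351%
Salt term: 16.6 × (-0.378) = -6.275
GC term: 0.41 × 51.351 = 21.054; length term: −500/37 = −13.514
Tm = 81.5 + (-6.275) + 21.054 − 13.514 = 82.765 → 82.8°C

82.8°C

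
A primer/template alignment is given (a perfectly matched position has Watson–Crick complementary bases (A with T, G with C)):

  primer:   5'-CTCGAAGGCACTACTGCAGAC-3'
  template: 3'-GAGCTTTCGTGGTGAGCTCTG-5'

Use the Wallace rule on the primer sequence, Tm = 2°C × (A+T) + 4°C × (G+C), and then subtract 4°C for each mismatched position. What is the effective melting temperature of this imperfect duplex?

50°C

Primer base counts: A=6, T=3, G=5, C=7 → A+T=9, G+C=12
Perfect-match Tm = 2(9) + 4(12) = 18 + 48 = 66°C
Mismatches (positions where the bases are not complementary): 4 (at positions 7, 12, 16, 17)
Effective Tm = 66 − 4×4 = 66 − 16 = 50°C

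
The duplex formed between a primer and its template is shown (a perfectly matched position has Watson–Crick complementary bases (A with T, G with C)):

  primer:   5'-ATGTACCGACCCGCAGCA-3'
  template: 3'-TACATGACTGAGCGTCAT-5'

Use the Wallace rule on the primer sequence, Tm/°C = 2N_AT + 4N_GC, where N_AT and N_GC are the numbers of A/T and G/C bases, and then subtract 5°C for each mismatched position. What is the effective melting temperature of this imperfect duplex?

Primer base counts: A=5, T=2, G=4, C=7 → A+T=7, G+C=11
Perfect-match Tm = 2(7) + 4(11) = 14 + 44 = 58°C
Mismatches (positions where the bases are not complementary): 3 (at positions 7, 11, 17)
Effective Tm = 58 − 3×5 = 58 − 15 = 43°C

43°C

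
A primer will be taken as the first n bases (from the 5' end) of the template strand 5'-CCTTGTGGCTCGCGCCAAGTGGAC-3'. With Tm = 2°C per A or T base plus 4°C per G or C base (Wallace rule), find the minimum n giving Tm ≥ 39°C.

First 11 bases: CCTTGTGGCTC → Tm = 36°C (< 39°C)
First 12 bases: CCTTGTGGCTCG → Tm = 40°C (≥ 39°C)
Since every base adds ≥2°C, Tm only increases with n, so the threshold is first crossed at n = 12.

n = 12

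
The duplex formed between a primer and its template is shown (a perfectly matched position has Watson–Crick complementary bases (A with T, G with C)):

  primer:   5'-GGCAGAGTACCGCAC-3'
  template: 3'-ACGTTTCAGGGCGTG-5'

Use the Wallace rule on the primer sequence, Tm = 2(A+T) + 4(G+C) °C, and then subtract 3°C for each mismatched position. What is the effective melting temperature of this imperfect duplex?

41°C

Primer base counts: A=4, T=1, G=5, C=5 → A+T=5, G+C=10
Perfect-match Tm = 2(5) + 4(10) = 10 + 40 = 50°C
Mismatches (positions where the bases are not complementary): 3 (at positions 1, 5, 9)
Effective Tm = 50 − 3×3 = 50 − 9 = 41°C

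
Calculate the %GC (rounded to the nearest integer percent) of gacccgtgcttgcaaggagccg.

A=4, T=3, G=8, C=7
G+C = 8 + 7 = 15 out of 22 bases
%GC = 15/22 × 100 = 68.18% ≈ 68%

68%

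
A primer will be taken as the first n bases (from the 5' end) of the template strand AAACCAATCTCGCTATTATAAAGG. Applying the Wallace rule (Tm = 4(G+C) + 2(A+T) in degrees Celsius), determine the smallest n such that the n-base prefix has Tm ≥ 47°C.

First 17 bases: AAACCAATCTCGCTATT → Tm = 46°C (< 47°C)
First 18 bases: AAACCAATCTCGCTATTA → Tm = 48°C (≥ 47°C)
Since every base adds ≥2°C, Tm only increases with n, so the threshold is first crossed at n = 18.

n = 18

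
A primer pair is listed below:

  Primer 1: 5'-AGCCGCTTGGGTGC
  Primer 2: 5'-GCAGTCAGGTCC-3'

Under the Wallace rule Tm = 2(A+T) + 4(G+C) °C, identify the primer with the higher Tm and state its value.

Primer 1: A+T=4, G+C=10 → Tm = 2(4)+4(10) = 48°C
Primer 2: A+T=4, G+C=8 → Tm = 2(4)+4(8) = 40°C
48°C vs 40°C → primer 1 is higher.

Primer 1, 48°C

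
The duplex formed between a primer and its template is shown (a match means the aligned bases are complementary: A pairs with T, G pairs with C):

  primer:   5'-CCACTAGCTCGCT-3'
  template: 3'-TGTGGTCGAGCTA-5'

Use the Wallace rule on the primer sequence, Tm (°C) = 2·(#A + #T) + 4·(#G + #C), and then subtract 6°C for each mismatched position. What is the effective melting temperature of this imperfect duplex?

Primer base counts: A=2, T=3, G=2, C=6 → A+T=5, G+C=8
Perfect-match Tm = 2(5) + 4(8) = 10 + 32 = 42°C
Mismatches (positions where the bases are not complementary): 3 (at positions 1, 5, 12)
Effective Tm = 42 − 3×6 = 42 − 18 = 24°C

24°C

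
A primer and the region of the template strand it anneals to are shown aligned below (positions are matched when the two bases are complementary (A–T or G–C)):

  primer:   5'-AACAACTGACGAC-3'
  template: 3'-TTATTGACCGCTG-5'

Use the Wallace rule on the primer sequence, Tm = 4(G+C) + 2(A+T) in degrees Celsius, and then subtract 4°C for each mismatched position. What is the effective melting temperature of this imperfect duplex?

30°C

Primer base counts: A=6, T=1, G=2, C=4 → A+T=7, G+C=6
Perfect-match Tm = 2(7) + 4(6) = 14 + 24 = 38°C
Mismatches (positions where the bases are not complementary): 2 (at positions 3, 9)
Effective Tm = 38 − 2×4 = 38 − 8 = 30°C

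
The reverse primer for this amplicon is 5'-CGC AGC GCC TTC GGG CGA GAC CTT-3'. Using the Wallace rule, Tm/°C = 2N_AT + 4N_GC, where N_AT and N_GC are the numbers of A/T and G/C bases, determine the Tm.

Scanning the sequence gives G=8, A=3, T=4, C=9.
AT pairs contribute 7, GC pairs contribute 17.
Tm = 2×7 + 4×17 = 82°C

82°C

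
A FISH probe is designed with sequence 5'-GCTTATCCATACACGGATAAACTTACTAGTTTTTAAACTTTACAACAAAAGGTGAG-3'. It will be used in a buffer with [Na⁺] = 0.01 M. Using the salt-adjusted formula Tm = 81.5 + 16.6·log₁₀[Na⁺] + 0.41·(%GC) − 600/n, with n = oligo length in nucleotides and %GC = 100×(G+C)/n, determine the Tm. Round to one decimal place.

Length n = 56. Counting bases: T=17, A=21, C=10, G=8
G+C = 18, so %GC = 18/56 × 100 = 32.143%
Salt term: 16.6 × (-2) = -33.2
GC term: 0.41 × 32.143 = 13.179; length term: −600/56 = −10.714
Tm = 81.5 + (-33.2) + 13.179 − 10.714 = 50.765 → 50.8°C

50.8°C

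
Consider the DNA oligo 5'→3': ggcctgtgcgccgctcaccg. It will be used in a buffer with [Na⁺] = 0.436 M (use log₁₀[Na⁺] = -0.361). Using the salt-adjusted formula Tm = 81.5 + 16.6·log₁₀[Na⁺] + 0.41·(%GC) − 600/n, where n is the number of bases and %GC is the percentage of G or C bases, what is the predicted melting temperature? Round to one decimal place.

78.3°C

Length n = 20. Counting bases: G=7, C=9, T=3, A=1
G+C = 16, so %GC = 16/20 × 100 = 80%
Salt term: 16.6 × (-0.361) = -5.993
GC term: 0.41 × 80 = 32.8; length term: −600/20 = −30
Tm = 81.5 + (-5.993) + 32.8 − 30 = 78.307 → 78.3°C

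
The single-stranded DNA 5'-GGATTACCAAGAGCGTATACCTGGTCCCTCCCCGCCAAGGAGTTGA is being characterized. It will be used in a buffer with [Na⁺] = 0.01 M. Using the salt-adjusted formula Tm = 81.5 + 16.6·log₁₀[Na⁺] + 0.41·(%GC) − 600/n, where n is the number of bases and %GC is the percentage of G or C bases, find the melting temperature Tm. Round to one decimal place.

Length n = 46. Base counts: G=12, A=11, C=14, T=9
G+C = 26, so %GC = 26/46 × 100 = 56.522%
Salt term: 16.6 × (-2) = -33.2
GC term: 0.41 × 56.522 = 23.174; length term: −600/46 = −13.043
Tm = 81.5 + (-33.2) + 23.174 − 13.043 = 58.431 → 58.4°C

58.4°C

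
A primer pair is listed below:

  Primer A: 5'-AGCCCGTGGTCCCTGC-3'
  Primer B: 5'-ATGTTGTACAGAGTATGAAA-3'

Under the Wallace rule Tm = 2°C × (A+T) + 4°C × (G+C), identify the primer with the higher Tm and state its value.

Primer A, 56°C

Primer A: A+T=4, G+C=12 → Tm = 2(4)+4(12) = 56°C
Primer B: A+T=14, G+C=6 → Tm = 2(14)+4(6) = 52°C
56°C vs 52°C → primer A is higher.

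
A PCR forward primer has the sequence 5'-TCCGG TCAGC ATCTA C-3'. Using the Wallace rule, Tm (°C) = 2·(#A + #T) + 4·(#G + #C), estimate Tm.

50°C

Scanning the sequence gives A=3, C=6, T=4, G=3.
A+T = 7, G+C = 9
Tm = 2×7 + 4×9 = 50°C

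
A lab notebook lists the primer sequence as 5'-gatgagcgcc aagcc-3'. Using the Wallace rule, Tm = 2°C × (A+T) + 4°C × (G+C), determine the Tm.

Counting bases: T=1, A=4, C=5, G=5
AT pairs contribute 5, GC pairs contribute 10.
Tm = 4·10 + 2·5 = 40 + 10 = 50°C

50°C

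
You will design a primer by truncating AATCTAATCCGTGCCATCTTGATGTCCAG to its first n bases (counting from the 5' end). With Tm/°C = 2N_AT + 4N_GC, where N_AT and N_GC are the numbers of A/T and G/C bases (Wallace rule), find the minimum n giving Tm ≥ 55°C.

n = 20

First 19 bases: AATCTAATCCGTGCCATCT → Tm = 54°C (< 55°C)
First 20 bases: AATCTAATCCGTGCCATCTT → Tm = 56°C (≥ 55°C)
Since every base adds ≥2°C, Tm only increases with n, so the threshold is first crossed at n = 20.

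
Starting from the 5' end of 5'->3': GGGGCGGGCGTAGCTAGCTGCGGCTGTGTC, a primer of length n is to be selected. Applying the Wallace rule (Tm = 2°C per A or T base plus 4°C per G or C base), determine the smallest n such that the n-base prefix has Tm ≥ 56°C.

n = 16

First 15 bases: GGGGCGGGCGTAGCT → Tm = 54°C (< 56°C)
First 16 bases: GGGGCGGGCGTAGCTA → Tm = 56°C (≥ 56°C)
Since every base adds ≥2°C, Tm only increases with n, so the threshold is first crossed at n = 16.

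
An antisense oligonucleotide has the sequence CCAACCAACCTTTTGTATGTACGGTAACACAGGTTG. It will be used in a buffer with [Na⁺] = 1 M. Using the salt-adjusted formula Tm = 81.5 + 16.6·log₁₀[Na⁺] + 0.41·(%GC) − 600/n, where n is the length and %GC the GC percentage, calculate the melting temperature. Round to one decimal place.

83.1°C

Length n = 36. G=7, A=10, T=10, C=9
G+C = 16, so %GC = 16/36 × 100 = 44.444%
Salt term: 16.6 × (0) = 0
GC term: 0.41 × 44.444 = 18.222; length term: −600/36 = −16.667
Tm = 81.5 + (0) + 18.222 − 16.667 = 83.055 → 83.1°C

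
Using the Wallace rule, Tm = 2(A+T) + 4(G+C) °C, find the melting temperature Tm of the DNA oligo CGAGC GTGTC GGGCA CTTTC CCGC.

Counting bases: A=2, T=5, G=8, C=9
A+T = 7, G+C = 17
Tm = 2×7 + 4×17 = 82°C

82°C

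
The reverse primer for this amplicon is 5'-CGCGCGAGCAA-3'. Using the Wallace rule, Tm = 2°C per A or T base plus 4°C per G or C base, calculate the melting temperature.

38°C

T=0, G=4, C=4, A=3
AT pairs contribute 3, GC pairs contribute 8.
Tm = 2(3) + 4(8) = 6 + 32 = 38°C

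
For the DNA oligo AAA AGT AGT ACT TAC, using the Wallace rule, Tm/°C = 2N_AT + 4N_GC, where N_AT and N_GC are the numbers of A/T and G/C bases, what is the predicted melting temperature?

Base counts: A=7, G=2, T=4, C=2
So N_AT = 11 and N_GC = 4.
Tm = 4·4 + 2·11 = 16 + 22 = 38°C

38°C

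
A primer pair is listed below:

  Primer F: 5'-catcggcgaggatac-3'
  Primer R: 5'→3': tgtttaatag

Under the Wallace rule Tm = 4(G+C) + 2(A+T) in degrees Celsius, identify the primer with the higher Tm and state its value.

Primer F: A+T=6, G+C=9 → Tm = 2(6)+4(9) = 48°C
Primer R: A+T=8, G+C=2 → Tm = 2(8)+4(2) = 24°C
48°C vs 24°C → primer F is higher.

Primer F, 48°C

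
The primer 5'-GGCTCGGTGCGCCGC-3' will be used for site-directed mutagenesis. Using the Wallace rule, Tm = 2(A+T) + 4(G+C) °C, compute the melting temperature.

Base counts: G=7, T=2, C=6, A=0
AT pairs contribute 2, GC pairs contribute 13.
Tm = 4·13 + 2·2 = 52 + 4 = 56°C

56°C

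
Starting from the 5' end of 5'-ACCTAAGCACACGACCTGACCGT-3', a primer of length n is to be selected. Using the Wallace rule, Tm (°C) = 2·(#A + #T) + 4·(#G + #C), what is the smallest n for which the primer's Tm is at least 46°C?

First 14 bases: ACCTAAGCACACGA → Tm = 42°C (< 46°C)
First 15 bases: ACCTAAGCACACGAC → Tm = 46°C (≥ 46°C)
Since every base adds ≥2°C, Tm only increases with n, so the threshold is first crossed at n = 15.

n = 15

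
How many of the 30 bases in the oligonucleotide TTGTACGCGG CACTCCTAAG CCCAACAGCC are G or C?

18

Scanning the sequence gives C=12, G=6, T=5, A=7.
Total G or C: 6 + 12 = 18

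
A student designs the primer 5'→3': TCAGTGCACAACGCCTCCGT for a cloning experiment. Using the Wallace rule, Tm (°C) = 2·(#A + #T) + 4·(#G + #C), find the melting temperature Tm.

T=4, A=4, G=4, C=8
So N_AT = 8 and N_GC = 12.
Tm = 2×8 + 4×12 = 64°C

64°C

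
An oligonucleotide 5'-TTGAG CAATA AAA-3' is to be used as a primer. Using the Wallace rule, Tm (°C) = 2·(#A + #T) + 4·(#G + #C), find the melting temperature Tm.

32°C

Scanning the sequence gives C=1, A=7, T=3, G=2.
AT pairs contribute 10, GC pairs contribute 3.
Tm = 2(10) + 4(3) = 20 + 12 = 32°C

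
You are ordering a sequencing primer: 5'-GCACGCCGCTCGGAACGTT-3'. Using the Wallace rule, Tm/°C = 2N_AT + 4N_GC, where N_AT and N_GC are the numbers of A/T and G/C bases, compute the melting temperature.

Scanning the sequence gives C=7, G=6, T=3, A=3.
A+T = 6, G+C = 13
Tm = 2×6 + 4×13 = 64°C

64°C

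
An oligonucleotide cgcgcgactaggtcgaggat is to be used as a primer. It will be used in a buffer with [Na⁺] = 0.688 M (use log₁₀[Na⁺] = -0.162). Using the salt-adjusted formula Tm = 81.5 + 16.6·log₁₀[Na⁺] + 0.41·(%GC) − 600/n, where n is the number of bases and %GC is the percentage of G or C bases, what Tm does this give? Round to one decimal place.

Length n = 20. Scanning the sequence gives T=3, C=5, G=8, A=4.
G+C = 13, so %GC = 13/20 × 100 = 65%
Salt term: 16.6 × (-0.162) = -2.689
GC term: 0.41 × 65 = 26.65; length term: −600/20 = −30
Tm = 81.5 + (-2.689) + 26.65 − 30 = 75.461 → 75.5°C

75.5°C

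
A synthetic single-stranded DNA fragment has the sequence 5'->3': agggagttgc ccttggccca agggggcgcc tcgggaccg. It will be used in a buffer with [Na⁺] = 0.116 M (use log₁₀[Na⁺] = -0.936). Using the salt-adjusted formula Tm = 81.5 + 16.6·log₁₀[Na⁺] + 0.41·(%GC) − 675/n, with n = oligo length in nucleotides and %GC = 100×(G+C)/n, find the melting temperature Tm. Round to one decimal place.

Length n = 39. Base counts: A=5, C=12, G=17, T=5
G+C = 29, so %GC = 29/39 × 100 = 74.359%
Salt term: 16.6 × (-0.936) = -15.538
GC term: 0.41 × 74.359 = 30.487; length term: −675/39 = −17.308
Tm = 81.5 + (-15.538) + 30.487 − 17.308 = 79.141 → 79.1°C

79.1°C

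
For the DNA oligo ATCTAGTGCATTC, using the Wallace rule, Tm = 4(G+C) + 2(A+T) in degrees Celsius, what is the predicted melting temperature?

T=5, A=3, G=2, C=3
So N_AT = 8 and N_GC = 5.
Tm = 2(8) + 4(5) = 16 + 20 = 36°C

36°C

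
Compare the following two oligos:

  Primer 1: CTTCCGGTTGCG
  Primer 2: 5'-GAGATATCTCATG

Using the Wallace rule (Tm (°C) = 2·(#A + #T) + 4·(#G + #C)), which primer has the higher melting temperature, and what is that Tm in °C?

Primer 1: A+T=4, G+C=8 → Tm = 2(4)+4(8) = 40°C
Primer 2: A+T=8, G+C=5 → Tm = 2(8)+4(5) = 36°C
40°C vs 36°C → primer 1 is higher.

Primer 1, 40°C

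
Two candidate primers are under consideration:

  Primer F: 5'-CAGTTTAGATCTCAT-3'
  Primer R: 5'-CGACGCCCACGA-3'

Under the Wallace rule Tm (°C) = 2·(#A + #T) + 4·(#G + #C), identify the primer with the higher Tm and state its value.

Primer R, 42°C

Primer F: A+T=10, G+C=5 → Tm = 2(10)+4(5) = 40°C
Primer R: A+T=3, G+C=9 → Tm = 2(3)+4(9) = 42°C
40°C vs 42°C → primer R is higher.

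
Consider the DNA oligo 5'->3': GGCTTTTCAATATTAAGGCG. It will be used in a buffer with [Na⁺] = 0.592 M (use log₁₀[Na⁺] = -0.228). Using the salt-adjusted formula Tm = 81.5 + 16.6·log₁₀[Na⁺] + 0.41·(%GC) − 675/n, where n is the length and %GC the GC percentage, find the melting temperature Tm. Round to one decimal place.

60.4°C

Length n = 20. T=7, A=5, C=3, G=5
G+C = 8, so %GC = 8/20 × 100 = 40%
Salt term: 16.6 × (-0.228) = -3.785
GC term: 0.41 × 40 = 16.4; length term: −675/20 = −33.75
Tm = 81.5 + (-3.785) + 16.4 − 33.75 = 60.365 → 60.4°C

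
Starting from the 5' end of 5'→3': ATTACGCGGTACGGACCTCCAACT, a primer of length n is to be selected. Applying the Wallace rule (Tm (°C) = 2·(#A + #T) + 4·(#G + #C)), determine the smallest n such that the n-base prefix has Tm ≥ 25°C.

n = 9

First 8 bases: ATTACGCG → Tm = 24°C (< 25°C)
First 9 bases: ATTACGCGG → Tm = 28°C (≥ 25°C)
Each additional base adds 2°C (A/T) or 4°C (G/C), so Tm is non-decreasing in n; n = 9 is the first length to reach 25°C.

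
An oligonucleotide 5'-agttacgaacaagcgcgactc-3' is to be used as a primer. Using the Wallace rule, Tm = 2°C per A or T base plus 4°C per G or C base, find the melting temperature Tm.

Counting bases: C=6, A=7, G=5, T=3
A+T = 10, G+C = 11
Tm = 2(10) + 4(11) = 20 + 44 = 64°C

64°C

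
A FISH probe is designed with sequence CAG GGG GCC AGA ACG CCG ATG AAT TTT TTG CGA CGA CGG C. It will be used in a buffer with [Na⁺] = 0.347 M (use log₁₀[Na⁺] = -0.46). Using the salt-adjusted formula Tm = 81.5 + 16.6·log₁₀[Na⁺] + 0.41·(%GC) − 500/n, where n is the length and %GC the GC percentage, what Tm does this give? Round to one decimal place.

86.0°C

Length n = 40. Scanning the sequence gives G=14, T=7, A=9, C=10.
G+C = 24, so %GC = 24/40 × 100 = 60%
Salt term: 16.6 × (-0.46) = -7.636
GC term: 0.41 × 60 = 24.6; length term: −500/40 = −12.5
Tm = 81.5 + (-7.636) + 24.6 − 12.5 = 85.964 → 86.0°C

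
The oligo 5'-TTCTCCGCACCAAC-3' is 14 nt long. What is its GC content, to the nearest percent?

57%

A=3, C=7, T=3, G=1
G+C = 1 + 7 = 8 out of 14 bases
%GC = 8/14 × 100 = 57.14% ≈ 57%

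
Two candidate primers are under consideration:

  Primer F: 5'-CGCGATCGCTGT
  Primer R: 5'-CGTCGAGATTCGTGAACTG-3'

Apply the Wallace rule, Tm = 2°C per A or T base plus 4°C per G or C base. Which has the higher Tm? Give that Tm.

Primer F: A+T=4, G+C=8 → Tm = 2(4)+4(8) = 40°C
Primer R: A+T=9, G+C=10 → Tm = 2(9)+4(10) = 58°C
40°C vs 58°C → primer R is higher.

Primer R, 58°C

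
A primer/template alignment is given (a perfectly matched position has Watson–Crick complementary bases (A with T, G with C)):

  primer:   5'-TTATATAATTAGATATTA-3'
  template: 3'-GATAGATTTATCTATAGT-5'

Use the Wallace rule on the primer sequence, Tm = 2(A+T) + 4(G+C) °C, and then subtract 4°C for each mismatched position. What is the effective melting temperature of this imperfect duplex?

22°C

Primer base counts: A=8, T=9, G=1, C=0 → A+T=17, G+C=1
Perfect-match Tm = 2(17) + 4(1) = 34 + 4 = 38°C
Mismatches (positions where the bases are not complementary): 4 (at positions 1, 5, 9, 17)
Effective Tm = 38 − 4×4 = 38 − 16 = 22°C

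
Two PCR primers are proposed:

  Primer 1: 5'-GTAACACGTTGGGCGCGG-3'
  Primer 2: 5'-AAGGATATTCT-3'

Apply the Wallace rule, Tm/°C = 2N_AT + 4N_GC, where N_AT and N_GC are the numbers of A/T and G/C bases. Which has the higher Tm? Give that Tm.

Primer 1: A+T=6, G+C=12 → Tm = 2(6)+4(12) = 60°C
Primer 2: A+T=8, G+C=3 → Tm = 2(8)+4(3) = 28°C
60°C vs 28°C → primer 1 is higher.

Primer 1, 60°C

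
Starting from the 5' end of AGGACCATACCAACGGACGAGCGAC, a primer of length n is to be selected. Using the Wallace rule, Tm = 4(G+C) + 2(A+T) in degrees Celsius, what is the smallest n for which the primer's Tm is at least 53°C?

n = 18

First 17 bases: AGGACCATACCAACGGA → Tm = 52°C (< 53°C)
First 18 bases: AGGACCATACCAACGGAC → Tm = 56°C (≥ 53°C)
Since every base adds ≥2°C, Tm only increases with n, so the threshold is first crossed at n = 18.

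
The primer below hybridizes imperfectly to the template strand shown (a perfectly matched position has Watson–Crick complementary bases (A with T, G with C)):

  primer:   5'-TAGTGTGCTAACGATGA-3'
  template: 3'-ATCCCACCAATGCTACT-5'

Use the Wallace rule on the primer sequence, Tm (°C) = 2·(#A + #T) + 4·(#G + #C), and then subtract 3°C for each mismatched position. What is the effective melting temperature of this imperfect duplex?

Primer base counts: A=5, T=5, G=5, C=2 → A+T=10, G+C=7
Perfect-match Tm = 2(10) + 4(7) = 20 + 28 = 48°C
Mismatches (positions where the bases are not complementary): 3 (at positions 4, 8, 10)
Effective Tm = 48 − 3×3 = 48 − 9 = 39°C

39°C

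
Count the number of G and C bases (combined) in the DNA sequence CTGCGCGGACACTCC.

Base counts: G=4, A=2, T=2, C=7
G+C = 4 + 7 = 11

11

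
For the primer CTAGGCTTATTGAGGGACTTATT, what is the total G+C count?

9

Scanning the sequence gives T=9, C=3, G=6, A=5.
G+C = 6 + 3 = 9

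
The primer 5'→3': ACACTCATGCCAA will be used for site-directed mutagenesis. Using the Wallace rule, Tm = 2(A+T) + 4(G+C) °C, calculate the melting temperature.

38°C

Scanning the sequence gives A=5, T=2, C=5, G=1.
AT pairs contribute 7, GC pairs contribute 6.
Tm = 4·6 + 2·7 = 24 + 14 = 38°C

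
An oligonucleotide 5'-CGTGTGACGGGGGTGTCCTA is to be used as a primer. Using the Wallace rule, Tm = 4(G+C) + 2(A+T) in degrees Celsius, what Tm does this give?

Scanning the sequence gives G=9, C=4, A=2, T=5.
AT pairs contribute 7, GC pairs contribute 13.
Tm = 4·13 + 2·7 = 52 + 14 = 66°C

66°C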